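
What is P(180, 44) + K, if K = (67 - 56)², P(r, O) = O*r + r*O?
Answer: 15961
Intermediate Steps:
P(r, O) = 2*O*r (P(r, O) = O*r + O*r = 2*O*r)
K = 121 (K = 11² = 121)
P(180, 44) + K = 2*44*180 + 121 = 15840 + 121 = 15961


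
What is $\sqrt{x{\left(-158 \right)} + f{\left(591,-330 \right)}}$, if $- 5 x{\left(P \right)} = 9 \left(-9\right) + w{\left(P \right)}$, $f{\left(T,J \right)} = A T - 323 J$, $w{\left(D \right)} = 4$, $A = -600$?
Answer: $\frac{i \sqrt{6199865}}{5} \approx 497.99 i$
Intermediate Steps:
$f{\left(T,J \right)} = - 600 T - 323 J$
$x{\left(P \right)} = \frac{77}{5}$ ($x{\left(P \right)} = - \frac{9 \left(-9\right) + 4}{5} = - \frac{-81 + 4}{5} = \left(- \frac{1}{5}\right) \left(-77\right) = \frac{77}{5}$)
$\sqrt{x{\left(-158 \right)} + f{\left(591,-330 \right)}} = \sqrt{\frac{77}{5} - 248010} = \sqrt{- \frac{1239973}{5}} = \frac{i \sqrt{6199865}}{5}$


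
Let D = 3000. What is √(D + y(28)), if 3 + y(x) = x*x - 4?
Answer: √3777 ≈ 61.457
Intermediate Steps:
y(x) = -7 + x² (y(x) = -3 + (x*x - 4) = -3 + (x² - 4) = -3 + (-4 + x²) = -7 + x²)
√(D + y(28)) = √(3000 + (-7 + 28²)) = √(3000 + (-7 + 784)) = √(3000 + 777) = √3777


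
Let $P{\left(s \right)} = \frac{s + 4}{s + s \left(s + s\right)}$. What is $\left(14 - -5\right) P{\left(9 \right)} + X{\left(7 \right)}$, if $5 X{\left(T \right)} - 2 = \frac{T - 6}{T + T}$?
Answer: $\frac{1171}{630} \approx 1.8587$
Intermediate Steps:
$P{\left(s \right)} = \frac{4 + s}{s + 2 s^{2}}$ ($P{\left(s \right)} = \frac{4 + s}{s + s 2 s} = \frac{4 + s}{s + 2 s^{2}}$)
$X{\left(T \right)} = \frac{2}{5} + \frac{-6 + T}{10 T}$ ($X{\left(T \right)} = \frac{2}{5} + \frac{\left(T - 6\right) \frac{1}{T + T}}{5} = \frac{2}{5} + \frac{\left(-6 + T\right) \frac{1}{2 T}}{5} = \frac{2}{5} + \frac{\frac{1}{2} \frac{1}{T} \left(-6 + T\right)}{5} = \frac{2}{5} + \frac{-6 + T}{10 T}$)
$\left(14 - -5\right) P{\left(9 \right)} + X{\left(7 \right)} = \left(14 - -5\right) \frac{4 + 9}{9 \left(1 + 2 \cdot 9\right)} + \frac{-6 + 5 \cdot 7}{10 \cdot 7} = \left(14 + 5\right) \frac{1}{9} \frac{1}{1 + 18} \cdot 13 + \frac{1}{10} \cdot \frac{1}{7} \left(-6 + 35\right) = 19 \cdot \frac{1}{9} \cdot \frac{1}{19} \cdot 13 + \frac{1}{10} \cdot \frac{1}{7} \cdot 29 = 19 \cdot \frac{1}{9} \cdot \frac{1}{19} \cdot 13 + \frac{29}{70} = 19 \cdot \frac{13}{171} + \frac{29}{70} = \frac{13}{9} + \frac{29}{70} = \frac{1171}{630}$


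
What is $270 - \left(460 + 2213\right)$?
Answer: $-2403$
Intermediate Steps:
$270 - \left(460 + 2213\right) = 270 - 2673 = -2403$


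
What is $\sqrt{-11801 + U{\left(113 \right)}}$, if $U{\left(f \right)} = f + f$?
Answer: $5 i \sqrt{463} \approx 107.59 i$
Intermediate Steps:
$U{\left(f \right)} = 2 f$
$\sqrt{-11801 + U{\left(113 \right)}} = \sqrt{-11801 + 2 \cdot 113} = \sqrt{-11801 + 226} = \sqrt{-11575} = 5 i \sqrt{463}$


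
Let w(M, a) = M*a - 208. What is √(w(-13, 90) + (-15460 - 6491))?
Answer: I*√23329 ≈ 152.74*I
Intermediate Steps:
w(M, a) = -208 + M*a
√(w(-13, 90) + (-15460 - 6491)) = √((-208 - 13*90) + (-15460 - 6491)) = √((-208 - 1170) - 21951) = √(-1378 - 21951) = √(-23329) = I*√23329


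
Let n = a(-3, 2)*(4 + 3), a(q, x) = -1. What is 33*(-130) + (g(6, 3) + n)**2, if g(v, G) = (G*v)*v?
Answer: 5911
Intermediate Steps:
g(v, G) = G*v**2
n = -7 (n = -(4 + 3) = -1*7 = -7)
33*(-130) + (g(6, 3) + n)**2 = 33*(-130) + (3*6**2 - 7)**2 = -4290 + (3*36 - 7)**2 = -4290 + (108 - 7)**2 = -4290 + 101**2 = -4290 + 10201 = 5911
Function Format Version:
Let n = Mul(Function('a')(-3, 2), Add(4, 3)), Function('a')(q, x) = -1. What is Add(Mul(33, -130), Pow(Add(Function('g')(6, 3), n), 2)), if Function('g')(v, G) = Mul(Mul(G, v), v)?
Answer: 5911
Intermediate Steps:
Function('g')(v, G) = Mul(G, Pow(v, 2))
n = -7 (n = Mul(-1, Add(4, 3)) = Mul(-1, 7) = -7)
Add(Mul(33, -130), Pow(Add(Function('g')(6, 3), n), 2)) = Add(Mul(33, -130), Pow(Add(Mul(3, Pow(6, 2)), -7), 2)) = Add(-4290, Pow(Add(Mul(3, 36), -7), 2)) = Add(-4290, Pow(Add(108, -7), 2)) = Add(-4290, Pow(101, 2)) = Add(-4290, 10201) = 5911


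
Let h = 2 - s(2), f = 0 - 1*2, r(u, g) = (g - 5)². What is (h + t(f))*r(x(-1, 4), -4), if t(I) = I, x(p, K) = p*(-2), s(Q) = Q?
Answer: -162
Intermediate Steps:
x(p, K) = -2*p
r(u, g) = (-5 + g)²
f = -2 (f = 0 - 2 = -2)
h = 0 (h = 2 - 1*2 = 2 - 2 = 0)
(h + t(f))*r(x(-1, 4), -4) = (0 - 2)*(-5 - 4)² = -2*(-9)² = -2*81 = -162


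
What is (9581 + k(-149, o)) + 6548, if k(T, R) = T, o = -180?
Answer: 15980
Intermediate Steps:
(9581 + k(-149, o)) + 6548 = (9581 - 149) + 6548 = 9432 + 6548 = 15980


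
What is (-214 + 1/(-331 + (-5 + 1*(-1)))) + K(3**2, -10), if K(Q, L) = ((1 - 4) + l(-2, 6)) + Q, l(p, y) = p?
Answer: -70771/337 ≈ -210.00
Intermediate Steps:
K(Q, L) = -5 + Q (K(Q, L) = ((1 - 4) - 2) + Q = (-3 - 2) + Q = -5 + Q)
(-214 + 1/(-331 + (-5 + 1*(-1)))) + K(3**2, -10) = (-214 + 1/(-331 + (-5 + 1*(-1)))) + (-5 + 3**2) = (-214 + 1/(-331 + (-5 - 1))) + (-5 + 9) = (-214 + 1/(-331 - 6)) + 4 = (-214 + 1/(-337)) + 4 = (-214 - 1/337) + 4 = -72119/337 + 4 = -70771/337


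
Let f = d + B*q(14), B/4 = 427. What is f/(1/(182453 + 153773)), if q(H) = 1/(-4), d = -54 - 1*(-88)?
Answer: -132136818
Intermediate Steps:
d = 34 (d = -54 + 88 = 34)
q(H) = -1/4 (q(H) = 1*(-1/4) = -1/4)
B = 1708 (B = 4*427 = 1708)
f = -393 (f = 34 + 1708*(-1/4) = 34 - 427 = -393)
f/(1/(182453 + 153773)) = -393/(1/(182453 + 153773)) = -393/(1/336226) = -393/1/336226 = -393*336226 = -132136818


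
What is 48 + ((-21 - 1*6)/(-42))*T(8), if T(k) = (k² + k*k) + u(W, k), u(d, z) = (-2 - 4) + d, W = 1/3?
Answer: 1773/14 ≈ 126.64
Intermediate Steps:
W = ⅓ ≈ 0.33333
u(d, z) = -6 + d
T(k) = -17/3 + 2*k² (T(k) = (k² + k*k) + (-6 + ⅓) = (k² + k²) - 17/3 = 2*k² - 17/3 = -17/3 + 2*k²)
48 + ((-21 - 1*6)/(-42))*T(8) = 48 + ((-21 - 1*6)/(-42))*(-17/3 + 2*8²) = 48 + ((-21 - 6)*(-1/42))*(-17/3 + 2*64) = 48 + (-27*(-1/42))*(-17/3 + 128) = 48 + (9/14)*(367/3) = 48 + 1101/14 = 1773/14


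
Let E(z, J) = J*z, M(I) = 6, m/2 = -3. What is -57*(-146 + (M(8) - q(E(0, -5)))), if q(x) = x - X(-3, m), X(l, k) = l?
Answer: 8151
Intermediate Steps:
m = -6 (m = 2*(-3) = -6)
q(x) = 3 + x (q(x) = x - 1*(-3) = x + 3 = 3 + x)
-57*(-146 + (M(8) - q(E(0, -5)))) = -57*(-146 + (6 - (3 - 5*0))) = -57*(-146 + (6 - (3 + 0))) = -57*(-146 + (6 - 1*3)) = -57*(-146 + (6 - 3)) = -57*(-146 + 3) = -57*(-143) = 8151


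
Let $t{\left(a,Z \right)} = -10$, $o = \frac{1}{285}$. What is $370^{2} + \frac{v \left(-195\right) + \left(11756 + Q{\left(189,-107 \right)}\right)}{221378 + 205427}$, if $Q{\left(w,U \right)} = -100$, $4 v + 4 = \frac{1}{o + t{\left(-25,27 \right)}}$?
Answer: $\frac{665863907991571}{4863869780} \approx 1.369 \cdot 10^{5}$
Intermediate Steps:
$o = \frac{1}{285} \approx 0.0035088$
$v = - \frac{11681}{11396}$ ($v = -1 + \frac{1}{4 \left(\frac{1}{285} - 10\right)} = -1 + \frac{1}{4 \left(- \frac{2849}{285}\right)} = -1 + \frac{1}{4} \left(- \frac{285}{2849}\right) = -1 - \frac{285}{11396} = - \frac{11681}{11396} \approx -1.025$)
$370^{2} + \frac{v \left(-195\right) + \left(11756 + Q{\left(189,-107 \right)}\right)}{221378 + 205427} = 370^{2} + \frac{\left(- \frac{11681}{11396}\right) \left(-195\right) + \left(11756 - 100\right)}{221378 + 205427} = 136900 + \frac{\frac{2277795}{11396} + 11656}{426805} = 136900 + \frac{135109571}{11396} \cdot \frac{1}{426805} = 136900 + \frac{135109571}{4863869780} = \frac{665863907991571}{4863869780}$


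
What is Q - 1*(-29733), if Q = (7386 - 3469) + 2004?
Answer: 35654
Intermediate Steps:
Q = 5921 (Q = 3917 + 2004 = 5921)
Q - 1*(-29733) = 5921 - 1*(-29733) = 5921 + 29733 = 35654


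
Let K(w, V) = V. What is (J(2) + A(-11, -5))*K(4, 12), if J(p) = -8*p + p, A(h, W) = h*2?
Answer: -432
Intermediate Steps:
A(h, W) = 2*h
J(p) = -7*p
(J(2) + A(-11, -5))*K(4, 12) = (-7*2 + 2*(-11))*12 = (-14 - 22)*12 = -36*12 = -432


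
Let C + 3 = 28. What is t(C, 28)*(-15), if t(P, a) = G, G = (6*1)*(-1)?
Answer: 90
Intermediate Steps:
C = 25 (C = -3 + 28 = 25)
G = -6 (G = 6*(-1) = -6)
t(P, a) = -6
t(C, 28)*(-15) = -6*(-15) = 90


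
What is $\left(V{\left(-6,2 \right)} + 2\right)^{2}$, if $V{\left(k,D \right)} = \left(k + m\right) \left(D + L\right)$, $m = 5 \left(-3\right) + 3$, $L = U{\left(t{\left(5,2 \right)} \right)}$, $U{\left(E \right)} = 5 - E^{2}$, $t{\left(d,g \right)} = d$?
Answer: $106276$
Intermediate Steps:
$L = -20$ ($L = 5 - 5^{2} = 5 - 25 = -20$)
$m = -12$ ($m = -15 + 3 = -12$)
$V{\left(k,D \right)} = \left(-20 + D\right) \left(-12 + k\right)$ ($V{\left(k,D \right)} = \left(k - 12\right) \left(D - 20\right) = \left(-12 + k\right) \left(-20 + D\right) = \left(-20 + D\right) \left(-12 + k\right)$)
$\left(V{\left(-6,2 \right)} + 2\right)^{2} = \left(\left(240 - -120 - 24 + 2 \left(-6\right)\right) + 2\right)^{2} = \left(\left(240 + 120 - 24 - 12\right) + 2\right)^{2} = \left(324 + 2\right)^{2} = 326^{2} = 106276$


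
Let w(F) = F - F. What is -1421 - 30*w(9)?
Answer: -1421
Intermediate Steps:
w(F) = 0
-1421 - 30*w(9) = -1421 - 30*0 = -1421 - 1*0 = -1421 + 0 = -1421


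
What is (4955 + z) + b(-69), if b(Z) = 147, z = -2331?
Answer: 2771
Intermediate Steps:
(4955 + z) + b(-69) = (4955 - 2331) + 147 = 2624 + 147 = 2771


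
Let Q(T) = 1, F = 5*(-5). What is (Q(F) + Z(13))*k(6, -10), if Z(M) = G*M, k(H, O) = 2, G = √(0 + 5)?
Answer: 2 + 26*√5 ≈ 60.138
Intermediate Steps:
G = √5 ≈ 2.2361
F = -25
Z(M) = M*√5 (Z(M) = √5*M = M*√5)
(Q(F) + Z(13))*k(6, -10) = (1 + 13*√5)*2 = 2 + 26*√5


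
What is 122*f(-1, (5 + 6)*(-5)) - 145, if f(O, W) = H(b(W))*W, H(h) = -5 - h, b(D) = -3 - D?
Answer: 382325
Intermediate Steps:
f(O, W) = W*(-2 + W) (f(O, W) = (-5 - (-3 - W))*W = (-5 + (3 + W))*W = (-2 + W)*W = W*(-2 + W))
122*f(-1, (5 + 6)*(-5)) - 145 = 122*(((5 + 6)*(-5))*(-2 + (5 + 6)*(-5))) - 145 = 122*((11*(-5))*(-2 + 11*(-5))) - 145 = 122*(-55*(-2 - 55)) - 145 = 122*(-55*(-57)) - 145 = 122*3135 - 145 = 382470 - 145 = 382325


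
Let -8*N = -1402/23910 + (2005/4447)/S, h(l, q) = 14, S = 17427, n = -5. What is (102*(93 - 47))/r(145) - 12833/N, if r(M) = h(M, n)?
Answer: -110948442361785606/63352375793 ≈ -1.7513e+6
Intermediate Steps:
r(M) = 14
N = 9050339399/1235316031860 (N = -(-1402/23910 + (2005/4447)/17427)/8 = -(-1402*1/23910 + (2005*(1/4447))*(1/17427))/8 = -(-701/11955 + (2005/4447)*(1/17427))/8 = -(-701/11955 + 2005/77497869)/8 = -⅛*(-18100678798/308829007965) = 9050339399/1235316031860 ≈ 0.0073263)
(102*(93 - 47))/r(145) - 12833/N = (102*(93 - 47))/14 - 12833/9050339399/1235316031860 = (102*46)*(1/14) - 12833*1235316031860/9050339399 = 4692*(1/14) - 15852810636859380/9050339399 = 2346/7 - 15852810636859380/9050339399 = -110948442361785606/63352375793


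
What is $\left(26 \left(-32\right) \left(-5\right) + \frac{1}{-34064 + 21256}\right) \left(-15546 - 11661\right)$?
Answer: $- \frac{1449623757753}{12808} \approx -1.1318 \cdot 10^{8}$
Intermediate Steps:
$\left(26 \left(-32\right) \left(-5\right) + \frac{1}{-34064 + 21256}\right) \left(-15546 - 11661\right) = \left(\left(-832\right) \left(-5\right) + \frac{1}{-12808}\right) \left(-27207\right) = \left(4160 - \frac{1}{12808}\right) \left(-27207\right) = \frac{53281279}{12808} \left(-27207\right) = - \frac{1449623757753}{12808}$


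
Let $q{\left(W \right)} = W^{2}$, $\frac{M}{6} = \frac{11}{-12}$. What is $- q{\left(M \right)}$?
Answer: $- \frac{121}{4} \approx -30.25$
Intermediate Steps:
$M = - \frac{11}{2}$ ($M = 6 \frac{11}{-12} = 6 \cdot 11 \left(- \frac{1}{12}\right) = 6 \left(- \frac{11}{12}\right) = - \frac{11}{2} \approx -5.5$)
$- q{\left(M \right)} = - \left(- \frac{11}{2}\right)^{2} = \left(-1\right) \frac{121}{4} = - \frac{121}{4}$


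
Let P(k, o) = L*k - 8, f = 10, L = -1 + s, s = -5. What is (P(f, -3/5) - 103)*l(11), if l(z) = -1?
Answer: 171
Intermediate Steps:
L = -6 (L = -1 - 5 = -6)
P(k, o) = -8 - 6*k (P(k, o) = -6*k - 8 = -8 - 6*k)
(P(f, -3/5) - 103)*l(11) = ((-8 - 6*10) - 103)*(-1) = ((-8 - 60) - 103)*(-1) = (-68 - 103)*(-1) = -171*(-1) = 171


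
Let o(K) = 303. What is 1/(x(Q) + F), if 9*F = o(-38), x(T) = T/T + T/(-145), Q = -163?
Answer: 435/15569 ≈ 0.027940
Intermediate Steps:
x(T) = 1 - T/145 (x(T) = 1 + T*(-1/145) = 1 - T/145)
F = 101/3 (F = (⅑)*303 = 101/3 ≈ 33.667)
1/(x(Q) + F) = 1/((1 - 1/145*(-163)) + 101/3) = 1/((1 + 163/145) + 101/3) = 1/(308/145 + 101/3) = 1/(15569/435) = 435/15569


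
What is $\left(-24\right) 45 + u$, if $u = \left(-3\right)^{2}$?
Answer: $-1071$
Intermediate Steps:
$u = 9$
$\left(-24\right) 45 + u = \left(-24\right) 45 + 9 = -1080 + 9 = -1071$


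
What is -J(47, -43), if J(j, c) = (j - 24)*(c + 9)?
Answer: 782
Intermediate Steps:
J(j, c) = (-24 + j)*(9 + c)
-J(47, -43) = -(-216 - 24*(-43) + 9*47 - 43*47) = -(-216 + 1032 + 423 - 2021) = -1*(-782) = 782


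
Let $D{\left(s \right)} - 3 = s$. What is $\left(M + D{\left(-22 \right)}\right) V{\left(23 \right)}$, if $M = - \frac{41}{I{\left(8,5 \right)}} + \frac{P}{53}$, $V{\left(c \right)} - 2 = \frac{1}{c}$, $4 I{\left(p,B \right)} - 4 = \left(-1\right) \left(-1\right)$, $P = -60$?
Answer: $- \frac{659269}{6095} \approx -108.17$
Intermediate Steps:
$D{\left(s \right)} = 3 + s$
$I{\left(p,B \right)} = \frac{5}{4}$ ($I{\left(p,B \right)} = 1 + \frac{\left(-1\right) \left(-1\right)}{4} = 1 + \frac{1}{4} \cdot 1 = 1 + \frac{1}{4} = \frac{5}{4}$)
$V{\left(c \right)} = 2 + \frac{1}{c}$
$M = - \frac{8992}{265}$ ($M = - \frac{41}{\frac{5}{4}} - \frac{60}{53} = \left(-41\right) \frac{4}{5} - \frac{60}{53} = - \frac{164}{5} - \frac{60}{53} = - \frac{8992}{265} \approx -33.932$)
$\left(M + D{\left(-22 \right)}\right) V{\left(23 \right)} = \left(- \frac{8992}{265} + \left(3 - 22\right)\right) \left(2 + \frac{1}{23}\right) = \left(- \frac{8992}{265} - 19\right) \left(2 + \frac{1}{23}\right) = \left(- \frac{14027}{265}\right) \frac{47}{23} = - \frac{659269}{6095}$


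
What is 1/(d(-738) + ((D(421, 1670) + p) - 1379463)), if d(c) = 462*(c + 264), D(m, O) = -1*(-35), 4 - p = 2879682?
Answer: -1/4478094 ≈ -2.2331e-7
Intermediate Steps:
p = -2879678 (p = 4 - 1*2879682 = 4 - 2879682 = -2879678)
D(m, O) = 35
d(c) = 121968 + 462*c (d(c) = 462*(264 + c) = 121968 + 462*c)
1/(d(-738) + ((D(421, 1670) + p) - 1379463)) = 1/((121968 + 462*(-738)) + ((35 - 2879678) - 1379463)) = 1/((121968 - 340956) + (-2879643 - 1379463)) = 1/(-218988 - 4259106) = 1/(-4478094) = -1/4478094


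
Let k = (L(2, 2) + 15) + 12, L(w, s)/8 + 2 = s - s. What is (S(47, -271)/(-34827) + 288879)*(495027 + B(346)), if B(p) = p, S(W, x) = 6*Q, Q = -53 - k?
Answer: 1661281128776747/11609 ≈ 1.4310e+11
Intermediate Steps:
L(w, s) = -16 (L(w, s) = -16 + 8*(s - s) = -16 + 8*0 = -16 + 0 = -16)
k = 11 (k = (-16 + 15) + 12 = -1 + 12 = 11)
Q = -64 (Q = -53 - 1*11 = -53 - 11 = -64)
S(W, x) = -384 (S(W, x) = 6*(-64) = -384)
(S(47, -271)/(-34827) + 288879)*(495027 + B(346)) = (-384/(-34827) + 288879)*(495027 + 346) = (-384*(-1/34827) + 288879)*495373 = (128/11609 + 288879)*495373 = (3353596439/11609)*495373 = 1661281128776747/11609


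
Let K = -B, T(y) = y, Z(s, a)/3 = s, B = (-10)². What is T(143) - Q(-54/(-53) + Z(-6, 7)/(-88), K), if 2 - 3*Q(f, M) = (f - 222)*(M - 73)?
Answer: 90064987/6996 ≈ 12874.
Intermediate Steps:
B = 100
Z(s, a) = 3*s
K = -100 (K = -1*100 = -100)
Q(f, M) = ⅔ - (-222 + f)*(-73 + M)/3 (Q(f, M) = ⅔ - (f - 222)*(M - 73)/3 = ⅔ - (-222 + f)*(-73 + M)/3)
T(143) - Q(-54/(-53) + Z(-6, 7)/(-88), K) = 143 - (-16204/3 + 74*(-100) + 73*(-54/(-53) + (3*(-6))/(-88))/3 - ⅓*(-100)*(-54/(-53) + (3*(-6))/(-88))) = 143 - (-16204/3 - 7400 + 73*(-54*(-1/53) - 18*(-1/88))/3 - ⅓*(-100)*(-54*(-1/53) - 18*(-1/88))) = 143 - (-16204/3 - 7400 + 73*(54/53 + 9/44)/3 - ⅓*(-100)*(54/53 + 9/44)) = 143 - (-16204/3 - 7400 + (73/3)*(2853/2332) - ⅓*(-100)*2853/2332) = 143 - (-16204/3 - 7400 + 69423/2332 + 23775/583) = 143 - 1*(-89064559/6996) = 143 + 89064559/6996 = 90064987/6996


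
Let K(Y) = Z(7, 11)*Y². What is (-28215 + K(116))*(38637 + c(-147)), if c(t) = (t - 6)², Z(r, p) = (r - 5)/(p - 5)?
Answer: -1472330898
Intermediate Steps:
Z(r, p) = (-5 + r)/(-5 + p)
K(Y) = Y²/3 (K(Y) = ((-5 + 7)/(-5 + 11))*Y² = (2/6)*Y² = ((⅙)*2)*Y² = Y²/3)
c(t) = (-6 + t)²
(-28215 + K(116))*(38637 + c(-147)) = (-28215 + (⅓)*116²)*(38637 + (-6 - 147)²) = (-28215 + (⅓)*13456)*(38637 + (-153)²) = (-28215 + 13456/3)*(38637 + 23409) = -71189/3*62046 = -1472330898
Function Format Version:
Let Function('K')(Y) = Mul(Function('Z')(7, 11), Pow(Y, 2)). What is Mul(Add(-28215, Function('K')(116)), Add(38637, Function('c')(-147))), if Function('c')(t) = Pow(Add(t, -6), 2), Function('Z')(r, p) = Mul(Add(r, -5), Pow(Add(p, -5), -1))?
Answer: -1472330898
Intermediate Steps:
Function('Z')(r, p) = Mul(Pow(Add(-5, p), -1), Add(-5, r)) (Function('Z')(r, p) = Mul(Add(-5, r), Pow(Add(-5, p), -1)) = Mul(Pow(Add(-5, p), -1), Add(-5, r)))
Function('K')(Y) = Mul(Rational(1, 3), Pow(Y, 2)) (Function('K')(Y) = Mul(Mul(Pow(Add(-5, 11), -1), Add(-5, 7)), Pow(Y, 2)) = Mul(Mul(Pow(6, -1), 2), Pow(Y, 2)) = Mul(Mul(Rational(1, 6), 2), Pow(Y, 2)) = Mul(Rational(1, 3), Pow(Y, 2)))
Function('c')(t) = Pow(Add(-6, t), 2)
Mul(Add(-28215, Function('K')(116)), Add(38637, Function('c')(-147))) = Mul(Add(-28215, Mul(Rational(1, 3), Pow(116, 2))), Add(38637, Pow(Add(-6, -147), 2))) = Mul(Add(-28215, Mul(Rational(1, 3), 13456)), Add(38637, Pow(-153, 2))) = Mul(Add(-28215, Rational(13456, 3)), Add(38637, 23409)) = Mul(Rational(-71189, 3), 62046) = -1472330898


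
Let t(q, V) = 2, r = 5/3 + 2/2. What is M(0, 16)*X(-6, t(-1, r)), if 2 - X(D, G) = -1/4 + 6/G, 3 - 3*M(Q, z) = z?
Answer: 13/4 ≈ 3.2500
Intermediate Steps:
r = 8/3 (r = 5*(⅓) + 2*(½) = 5/3 + 1 = 8/3 ≈ 2.6667)
M(Q, z) = 1 - z/3
X(D, G) = 9/4 - 6/G (X(D, G) = 2 - (-1/4 + 6/G) = 2 - (-1*¼ + 6/G) = 2 - (-¼ + 6/G) = 2 + (¼ - 6/G) = 9/4 - 6/G)
M(0, 16)*X(-6, t(-1, r)) = (1 - ⅓*16)*(9/4 - 6/2) = (1 - 16/3)*(9/4 - 6*½) = -13*(9/4 - 3)/3 = -13/3*(-¾) = 13/4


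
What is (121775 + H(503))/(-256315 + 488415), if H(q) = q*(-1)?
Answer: 30318/58025 ≈ 0.52250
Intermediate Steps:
H(q) = -q
(121775 + H(503))/(-256315 + 488415) = (121775 - 1*503)/(-256315 + 488415) = (121775 - 503)/232100 = 121272*(1/232100) = 30318/58025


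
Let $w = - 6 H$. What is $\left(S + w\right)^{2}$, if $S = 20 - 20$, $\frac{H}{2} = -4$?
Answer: $2304$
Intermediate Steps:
$H = -8$ ($H = 2 \left(-4\right) = -8$)
$S = 0$
$w = 48$ ($w = \left(-6\right) \left(-8\right) = 48$)
$\left(S + w\right)^{2} = \left(0 + 48\right)^{2} = 48^{2} = 2304$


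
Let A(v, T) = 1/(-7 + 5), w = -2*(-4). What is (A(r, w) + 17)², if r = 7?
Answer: 1089/4 ≈ 272.25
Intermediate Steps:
w = 8
A(v, T) = -½ (A(v, T) = 1/(-2) = -½)
(A(r, w) + 17)² = (-½ + 17)² = (33/2)² = 1089/4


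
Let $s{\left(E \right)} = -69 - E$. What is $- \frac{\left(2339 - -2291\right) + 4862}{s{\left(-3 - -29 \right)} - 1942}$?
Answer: $\frac{452}{97} \approx 4.6598$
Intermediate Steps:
$- \frac{\left(2339 - -2291\right) + 4862}{s{\left(-3 - -29 \right)} - 1942} = - \frac{\left(2339 - -2291\right) + 4862}{\left(-69 - \left(-3 - -29\right)\right) - 1942} = - \frac{\left(2339 + 2291\right) + 4862}{\left(-69 - \left(-3 + 29\right)\right) - 1942} = - \frac{4630 + 4862}{\left(-69 - 26\right) - 1942} = - \frac{9492}{\left(-69 - 26\right) - 1942} = - \frac{9492}{-95 - 1942} = - \frac{9492}{-2037} = - \frac{9492 \left(-1\right)}{2037} = \left(-1\right) \left(- \frac{452}{97}\right) = \frac{452}{97}$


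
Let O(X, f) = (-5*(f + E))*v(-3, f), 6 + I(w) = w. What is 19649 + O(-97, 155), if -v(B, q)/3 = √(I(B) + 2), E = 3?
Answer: 19649 + 2370*I*√7 ≈ 19649.0 + 6270.4*I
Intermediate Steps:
I(w) = -6 + w
v(B, q) = -3*√(-4 + B) (v(B, q) = -3*√((-6 + B) + 2) = -3*√(-4 + B))
O(X, f) = -3*I*√7*(-15 - 5*f) (O(X, f) = (-5*(f + 3))*(-3*√(-4 - 3)) = (-5*(3 + f))*(-3*I*√7) = (-15 - 5*f)*(-3*I*√7) = -3*I*√7*(-15 - 5*f))
19649 + O(-97, 155) = 19649 + 15*I*√7*(3 + 155) = 19649 + 15*I*√7*158 = 19649 + 2370*I*√7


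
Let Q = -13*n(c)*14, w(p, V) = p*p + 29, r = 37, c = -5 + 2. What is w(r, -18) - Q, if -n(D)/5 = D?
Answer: 4128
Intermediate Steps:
c = -3
w(p, V) = 29 + p**2 (w(p, V) = p**2 + 29 = 29 + p**2)
n(D) = -5*D
Q = -2730 (Q = -(-65)*(-3)*14 = -13*15*14 = -195*14 = -2730)
w(r, -18) - Q = (29 + 37**2) - 1*(-2730) = (29 + 1369) + 2730 = 1398 + 2730 = 4128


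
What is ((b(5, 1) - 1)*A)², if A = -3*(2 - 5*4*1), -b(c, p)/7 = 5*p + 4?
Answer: 11943936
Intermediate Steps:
b(c, p) = -28 - 35*p (b(c, p) = -7*(5*p + 4) = -7*(4 + 5*p) = -28 - 35*p)
A = 54 (A = -3*(2 - 20*1) = -3*(2 - 20) = -3*(-18) = 54)
((b(5, 1) - 1)*A)² = (((-28 - 35*1) - 1)*54)² = (((-28 - 35) - 1)*54)² = ((-63 - 1)*54)² = (-64*54)² = (-3456)² = 11943936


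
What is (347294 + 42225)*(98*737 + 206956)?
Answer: 108746693458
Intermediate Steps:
(347294 + 42225)*(98*737 + 206956) = 389519*(72226 + 206956) = 389519*279182 = 108746693458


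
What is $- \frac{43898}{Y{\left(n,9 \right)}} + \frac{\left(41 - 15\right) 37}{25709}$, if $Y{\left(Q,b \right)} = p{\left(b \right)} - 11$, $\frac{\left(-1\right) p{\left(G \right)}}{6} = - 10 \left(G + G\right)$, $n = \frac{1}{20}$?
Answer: $- \frac{1127545304}{27482921} \approx -41.027$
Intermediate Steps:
$n = \frac{1}{20} \approx 0.05$
$p{\left(G \right)} = 120 G$ ($p{\left(G \right)} = - 6 \left(- 10 \left(G + G\right)\right) = - 6 \left(- 10 \cdot 2 G\right) = - 6 \left(- 20 G\right) = 120 G$)
$Y{\left(Q,b \right)} = -11 + 120 b$ ($Y{\left(Q,b \right)} = 120 b - 11 = -11 + 120 b$)
$- \frac{43898}{Y{\left(n,9 \right)}} + \frac{\left(41 - 15\right) 37}{25709} = - \frac{43898}{-11 + 120 \cdot 9} + \frac{\left(41 - 15\right) 37}{25709} = - \frac{43898}{-11 + 1080} + 26 \cdot 37 \cdot \frac{1}{25709} = - \frac{43898}{1069} + 962 \cdot \frac{1}{25709} = \left(-43898\right) \frac{1}{1069} + \frac{962}{25709} = - \frac{43898}{1069} + \frac{962}{25709} = - \frac{1127545304}{27482921}$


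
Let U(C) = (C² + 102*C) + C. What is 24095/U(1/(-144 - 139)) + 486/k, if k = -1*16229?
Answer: -31317836926123/473042892 ≈ -66205.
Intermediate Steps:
U(C) = C² + 103*C
k = -16229
24095/U(1/(-144 - 139)) + 486/k = 24095/(((103 + 1/(-144 - 139))/(-144 - 139))) + 486/(-16229) = 24095/(((103 + 1/(-283))/(-283))) + 486*(-1/16229) = 24095/((-(103 - 1/283)/283)) - 486/16229 = 24095/((-1/283*29148/283)) - 486/16229 = 24095/(-29148/80089) - 486/16229 = 24095*(-80089/29148) - 486/16229 = -1929744455/29148 - 486/16229 = -31317836926123/473042892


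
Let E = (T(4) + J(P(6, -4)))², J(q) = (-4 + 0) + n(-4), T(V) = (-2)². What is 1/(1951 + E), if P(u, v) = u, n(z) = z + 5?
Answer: 1/1952 ≈ 0.00051230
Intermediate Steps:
n(z) = 5 + z
T(V) = 4
J(q) = -3 (J(q) = (-4 + 0) + (5 - 4) = -4 + 1 = -3)
E = 1 (E = (4 - 3)² = 1² = 1)
1/(1951 + E) = 1/(1951 + 1) = 1/1952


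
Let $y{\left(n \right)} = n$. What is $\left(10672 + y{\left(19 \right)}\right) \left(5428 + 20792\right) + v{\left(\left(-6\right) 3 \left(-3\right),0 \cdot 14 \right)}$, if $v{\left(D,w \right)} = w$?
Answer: $280318020$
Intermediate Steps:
$\left(10672 + y{\left(19 \right)}\right) \left(5428 + 20792\right) + v{\left(\left(-6\right) 3 \left(-3\right),0 \cdot 14 \right)} = \left(10672 + 19\right) \left(5428 + 20792\right) + 0 \cdot 14 = 10691 \cdot 26220 + 0 = 280318020 + 0 = 280318020$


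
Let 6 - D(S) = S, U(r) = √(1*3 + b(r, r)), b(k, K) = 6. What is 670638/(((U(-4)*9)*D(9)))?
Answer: -223546/27 ≈ -8279.5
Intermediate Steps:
U(r) = 3 (U(r) = √(1*3 + 6) = √(3 + 6) = √9 = 3)
D(S) = 6 - S
670638/(((U(-4)*9)*D(9))) = 670638/(((3*9)*(6 - 1*9))) = 670638/((27*(6 - 9))) = 670638/((27*(-3))) = 670638/(-81) = 670638*(-1/81) = -223546/27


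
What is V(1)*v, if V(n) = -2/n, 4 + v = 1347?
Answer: -2686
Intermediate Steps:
v = 1343 (v = -4 + 1347 = 1343)
V(1)*v = -2/1*1343 = -2*1*1343 = -2*1343 = -2686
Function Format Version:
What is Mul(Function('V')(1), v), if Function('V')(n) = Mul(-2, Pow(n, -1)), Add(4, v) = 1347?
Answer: -2686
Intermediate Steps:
v = 1343 (v = Add(-4, 1347) = 1343)
Mul(Function('V')(1), v) = Mul(Mul(-2, Pow(1, -1)), 1343) = Mul(Mul(-2, 1), 1343) = Mul(-2, 1343) = -2686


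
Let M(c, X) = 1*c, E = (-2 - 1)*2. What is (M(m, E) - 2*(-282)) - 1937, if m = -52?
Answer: -1425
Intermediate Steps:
E = -6 (E = -3*2 = -6)
M(c, X) = c
(M(m, E) - 2*(-282)) - 1937 = (-52 - 2*(-282)) - 1937 = (-52 + 564) - 1937 = 512 - 1937 = -1425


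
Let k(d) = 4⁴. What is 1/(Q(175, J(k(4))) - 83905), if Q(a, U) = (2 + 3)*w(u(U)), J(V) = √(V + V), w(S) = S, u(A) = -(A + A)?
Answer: -16781/1407999565 + 32*√2/1407999565 ≈ -1.1886e-5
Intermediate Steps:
u(A) = -2*A
k(d) = 256
J(V) = √2*√V (J(V) = √(2*V) = √2*√V)
Q(a, U) = -10*U (Q(a, U) = (2 + 3)*(-2*U) = 5*(-2*U) = -10*U)
1/(Q(175, J(k(4))) - 83905) = 1/(-10*√2*√256 - 83905) = 1/(-10*√2*16 - 83905) = 1/(-160*√2 - 83905) = 1/(-83905 - 160*√2)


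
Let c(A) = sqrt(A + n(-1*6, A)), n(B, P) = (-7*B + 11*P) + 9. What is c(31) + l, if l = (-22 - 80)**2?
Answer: 10404 + 3*sqrt(47) ≈ 10425.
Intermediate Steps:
n(B, P) = 9 - 7*B + 11*P
c(A) = sqrt(51 + 12*A) (c(A) = sqrt(A + (9 - (-7)*6 + 11*A)) = sqrt(A + (9 - 7*(-6) + 11*A)) = sqrt(A + (9 + 42 + 11*A)) = sqrt(A + (51 + 11*A)) = sqrt(51 + 12*A))
l = 10404 (l = (-102)**2 = 10404)
c(31) + l = sqrt(51 + 12*31) + 10404 = sqrt(51 + 372) + 10404 = sqrt(423) + 10404 = 3*sqrt(47) + 10404 = 10404 + 3*sqrt(47)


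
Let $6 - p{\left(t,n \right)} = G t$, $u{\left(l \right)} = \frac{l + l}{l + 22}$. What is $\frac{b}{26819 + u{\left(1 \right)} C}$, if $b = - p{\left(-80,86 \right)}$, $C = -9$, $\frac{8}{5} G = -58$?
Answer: $\frac{66562}{616819} \approx 0.10791$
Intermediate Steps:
$G = - \frac{145}{4}$ ($G = \frac{5}{8} \left(-58\right) = - \frac{145}{4} \approx -36.25$)
$u{\left(l \right)} = \frac{2 l}{22 + l}$
$p{\left(t,n \right)} = 6 + \frac{145 t}{4}$ ($p{\left(t,n \right)} = 6 - - \frac{145 t}{4} = 6 + \frac{145 t}{4}$)
$b = 2894$ ($b = - (6 + \frac{145}{4} \left(-80\right)) = - (6 - 2900) = \left(-1\right) \left(-2894\right) = 2894$)
$\frac{b}{26819 + u{\left(1 \right)} C} = \frac{2894}{26819 + 2 \cdot 1 \frac{1}{22 + 1} \left(-9\right)} = \frac{2894}{26819 + 2 \cdot 1 \cdot \frac{1}{23} \left(-9\right)} = \frac{2894}{26819 + \frac{2}{23} \left(-9\right)} = \frac{2894}{26819 - \frac{18}{23}} = \frac{2894}{\frac{616819}{23}} = 2894 \cdot \frac{23}{616819} = \frac{66562}{616819}$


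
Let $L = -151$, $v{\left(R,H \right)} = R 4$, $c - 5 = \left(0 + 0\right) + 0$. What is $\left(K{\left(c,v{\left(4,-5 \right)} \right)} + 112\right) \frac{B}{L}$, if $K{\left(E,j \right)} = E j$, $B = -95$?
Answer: $\frac{18240}{151} \approx 120.79$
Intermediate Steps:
$c = 5$ ($c = 5 + \left(\left(0 + 0\right) + 0\right) = 5 + \left(0 + 0\right) = 5 + 0 = 5$)
$v{\left(R,H \right)} = 4 R$
$\left(K{\left(c,v{\left(4,-5 \right)} \right)} + 112\right) \frac{B}{L} = \left(5 \cdot 4 \cdot 4 + 112\right) \left(- \frac{95}{-151}\right) = \left(5 \cdot 16 + 112\right) \left(\left(-95\right) \left(- \frac{1}{151}\right)\right) = \left(80 + 112\right) \frac{95}{151} = 192 \cdot \frac{95}{151} = \frac{18240}{151}$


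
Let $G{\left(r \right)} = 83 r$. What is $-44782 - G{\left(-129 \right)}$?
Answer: $-34075$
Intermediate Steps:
$-44782 - G{\left(-129 \right)} = -44782 - 83 \left(-129\right) = -44782 - -10707 = -44782 + 10707 = -34075$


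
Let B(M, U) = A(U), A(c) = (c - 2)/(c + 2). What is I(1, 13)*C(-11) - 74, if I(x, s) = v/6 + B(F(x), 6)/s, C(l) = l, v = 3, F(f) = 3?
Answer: -1039/13 ≈ -79.923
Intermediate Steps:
A(c) = (-2 + c)/(2 + c)
B(M, U) = (-2 + U)/(2 + U)
I(x, s) = ½ + 1/(2*s) (I(x, s) = 3/6 + ((-2 + 6)/(2 + 6))/s = 3*(⅙) + (4/8)/s = ½ + ((⅛)*4)/s = ½ + 1/(2*s))
I(1, 13)*C(-11) - 74 = ((½)*(1 + 13)/13)*(-11) - 74 = ((½)*(1/13)*14)*(-11) - 74 = (7/13)*(-11) - 74 = -77/13 - 74 = -1039/13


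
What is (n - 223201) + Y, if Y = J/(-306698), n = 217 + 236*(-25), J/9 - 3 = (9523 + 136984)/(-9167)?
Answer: -321753747238645/1405750283 ≈ -2.2888e+5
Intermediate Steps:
J = -1071054/9167 (J = 27 + 9*((9523 + 136984)/(-9167)) = 27 + 9*(146507*(-1/9167)) = 27 + 9*(-146507/9167) = 27 - 1318563/9167 = -1071054/9167 ≈ -116.84)
n = -5683 (n = 217 - 5900 = -5683)
Y = 535527/1405750283 (Y = -1071054/9167/(-306698) = -1071054/9167*(-1/306698) = 535527/1405750283 ≈ 0.00038095)
(n - 223201) + Y = (-5683 - 223201) + 535527/1405750283 = -228884 + 535527/1405750283 = -321753747238645/1405750283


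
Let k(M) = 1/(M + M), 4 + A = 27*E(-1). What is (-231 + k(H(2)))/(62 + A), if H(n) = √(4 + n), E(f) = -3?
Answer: 231/23 - √6/276 ≈ 10.035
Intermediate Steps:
A = -85 (A = -4 + 27*(-3) = -4 - 81 = -85)
k(M) = 1/(2*M)
(-231 + k(H(2)))/(62 + A) = (-231 + 1/(2*(√(4 + 2))))/(62 - 85) = (-231 + 1/(2*(√6)))/(-23) = (-231 + (√6/6)/2)*(-1/23) = (-231 + √6/12)*(-1/23) = 231/23 - √6/276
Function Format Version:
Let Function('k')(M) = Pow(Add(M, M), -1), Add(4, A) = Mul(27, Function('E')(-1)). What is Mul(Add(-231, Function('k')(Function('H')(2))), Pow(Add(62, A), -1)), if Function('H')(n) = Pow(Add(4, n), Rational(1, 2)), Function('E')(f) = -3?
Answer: Add(Rational(231, 23), Mul(Rational(-1, 276), Pow(6, Rational(1, 2)))) ≈ 10.035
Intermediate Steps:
A = -85 (A = Add(-4, Mul(27, -3)) = Add(-4, -81) = -85)
Function('k')(M) = Mul(Rational(1, 2), Pow(M, -1)) (Function('k')(M) = Pow(Mul(2, M), -1) = Mul(Rational(1, 2), Pow(M, -1)))
Mul(Add(-231, Function('k')(Function('H')(2))), Pow(Add(62, A), -1)) = Mul(Add(-231, Mul(Rational(1, 2), Pow(Pow(Add(4, 2), Rational(1, 2)), -1))), Pow(Add(62, -85), -1)) = Mul(Add(-231, Mul(Rational(1, 2), Pow(Pow(6, Rational(1, 2)), -1))), Pow(-23, -1)) = Mul(Add(-231, Mul(Rational(1, 2), Mul(Rational(1, 6), Pow(6, Rational(1, 2))))), Rational(-1, 23)) = Mul(Add(-231, Mul(Rational(1, 12), Pow(6, Rational(1, 2)))), Rational(-1, 23)) = Add(Rational(231, 23), Mul(Rational(-1, 276), Pow(6, Rational(1, 2))))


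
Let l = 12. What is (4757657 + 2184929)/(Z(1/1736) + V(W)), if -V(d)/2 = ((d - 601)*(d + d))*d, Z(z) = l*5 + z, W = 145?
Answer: 12052329296/66575009761 ≈ 0.18103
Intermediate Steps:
Z(z) = 60 + z (Z(z) = 12*5 + z = 60 + z)
V(d) = -4*d**2*(-601 + d) (V(d) = -2*(d - 601)*(d + d)*d = -2*(-601 + d)*(2*d)*d = -2*2*d*(-601 + d)*d = -4*d**2*(-601 + d))
(4757657 + 2184929)/(Z(1/1736) + V(W)) = (4757657 + 2184929)/((60 + 1/1736) + 4*145**2*(601 - 1*145)) = 6942586/((60 + 1/1736) + 4*21025*(601 - 145)) = 6942586/(104161/1736 + 4*21025*456) = 6942586/(104161/1736 + 38349600) = 6942586/(66575009761/1736) = 6942586*(1736/66575009761) = 12052329296/66575009761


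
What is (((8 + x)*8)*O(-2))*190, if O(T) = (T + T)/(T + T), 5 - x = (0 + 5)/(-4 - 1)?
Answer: 21280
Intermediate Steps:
x = 6 (x = 5 - (0 + 5)/(-4 - 1) = 5 - 5/(-5) = 5 - 5*(-1)/5 = 5 - 1*(-1) = 5 + 1 = 6)
O(T) = 1 (O(T) = (2*T)/((2*T)) = (2*T)*(1/(2*T)) = 1)
(((8 + x)*8)*O(-2))*190 = (((8 + 6)*8)*1)*190 = ((14*8)*1)*190 = (112*1)*190 = 112*190 = 21280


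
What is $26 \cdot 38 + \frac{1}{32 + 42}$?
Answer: $\frac{73113}{74} \approx 988.01$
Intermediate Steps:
$26 \cdot 38 + \frac{1}{32 + 42} = 988 + \frac{1}{74} = \frac{73113}{74}$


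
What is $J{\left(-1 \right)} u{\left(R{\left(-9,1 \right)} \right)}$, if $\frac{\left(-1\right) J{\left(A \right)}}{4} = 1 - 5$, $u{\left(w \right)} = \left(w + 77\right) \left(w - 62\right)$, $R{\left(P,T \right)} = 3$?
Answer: $-75520$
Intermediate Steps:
$u{\left(w \right)} = \left(-62 + w\right) \left(77 + w\right)$ ($u{\left(w \right)} = \left(77 + w\right) \left(-62 + w\right) = \left(-62 + w\right) \left(77 + w\right)$)
$J{\left(A \right)} = 16$ ($J{\left(A \right)} = - 4 \left(1 - 5\right) = \left(-4\right) \left(-4\right) = 16$)
$J{\left(-1 \right)} u{\left(R{\left(-9,1 \right)} \right)} = 16 \left(-4774 + 3^{2} + 15 \cdot 3\right) = 16 \left(-4774 + 9 + 45\right) = 16 \left(-4720\right) = -75520$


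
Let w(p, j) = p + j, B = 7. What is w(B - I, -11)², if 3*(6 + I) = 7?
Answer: ⅑ ≈ 0.11111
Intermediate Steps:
I = -11/3 (I = -6 + (⅓)*7 = -6 + 7/3 = -11/3 ≈ -3.6667)
w(p, j) = j + p
w(B - I, -11)² = (-11 + (7 - 1*(-11/3)))² = (-11 + (7 + 11/3))² = (-11 + 32/3)² = (-⅓)² = ⅑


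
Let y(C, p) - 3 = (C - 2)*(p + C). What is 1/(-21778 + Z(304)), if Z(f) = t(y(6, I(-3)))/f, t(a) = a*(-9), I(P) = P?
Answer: -304/6620647 ≈ -4.5917e-5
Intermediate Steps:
y(C, p) = 3 + (-2 + C)*(C + p) (y(C, p) = 3 + (C - 2)*(p + C) = 3 + (-2 + C)*(C + p))
t(a) = -9*a
Z(f) = -135/f (Z(f) = (-9*(3 + 6**2 - 2*6 - 2*(-3) + 6*(-3)))/f = (-9*(3 + 36 - 12 + 6 - 18))/f = (-9*15)/f = -135/f)
1/(-21778 + Z(304)) = 1/(-21778 - 135/304) = 1/(-6620647/304) = -304/6620647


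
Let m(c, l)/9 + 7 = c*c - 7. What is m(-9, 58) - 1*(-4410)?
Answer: 5013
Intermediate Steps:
m(c, l) = -126 + 9*c**2 (m(c, l) = -63 + 9*(c*c - 7) = -63 + 9*(c**2 - 7) = -63 + 9*(-7 + c**2) = -63 + (-63 + 9*c**2) = -126 + 9*c**2)
m(-9, 58) - 1*(-4410) = (-126 + 9*(-9)**2) - 1*(-4410) = (-126 + 9*81) + 4410 = (-126 + 729) + 4410 = 603 + 4410 = 5013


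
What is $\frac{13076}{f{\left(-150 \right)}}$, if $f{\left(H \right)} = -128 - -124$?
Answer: $-3269$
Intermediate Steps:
$f{\left(H \right)} = -4$ ($f{\left(H \right)} = -128 + 124 = -4$)
$\frac{13076}{f{\left(-150 \right)}} = \frac{13076}{-4} = 13076 \left(- \frac{1}{4}\right) = -3269$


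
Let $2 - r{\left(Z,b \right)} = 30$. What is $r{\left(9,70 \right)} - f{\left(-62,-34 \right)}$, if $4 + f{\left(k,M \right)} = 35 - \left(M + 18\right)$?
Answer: $-75$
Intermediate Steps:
$r{\left(Z,b \right)} = -28$ ($r{\left(Z,b \right)} = 2 - 30 = -28$)
$f{\left(k,M \right)} = 13 - M$ ($f{\left(k,M \right)} = -4 - \left(-17 + M\right) = 13 - M$)
$r{\left(9,70 \right)} - f{\left(-62,-34 \right)} = -28 - \left(13 - -34\right) = -28 - \left(13 + 34\right) = -28 - 47 = -75$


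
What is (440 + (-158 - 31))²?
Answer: 63001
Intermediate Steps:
(440 + (-158 - 31))² = (440 - 189)² = 251² = 63001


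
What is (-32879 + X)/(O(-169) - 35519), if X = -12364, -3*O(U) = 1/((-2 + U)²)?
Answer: 3968851689/3115833238 ≈ 1.2738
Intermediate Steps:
O(U) = -1/(3*(-2 + U)²)
(-32879 + X)/(O(-169) - 35519) = (-32879 - 12364)/(-1/(3*(-2 - 169)²) - 35519) = -45243/(-⅓/(-171)² - 35519) = -45243/(-⅓*1/29241 - 35519) = -45243/(-1/87723 - 35519) = -45243/(-3115833238/87723) = -45243*(-87723/3115833238) = 3968851689/3115833238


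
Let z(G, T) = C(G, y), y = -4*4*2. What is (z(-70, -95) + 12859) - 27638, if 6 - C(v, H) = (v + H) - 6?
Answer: -14665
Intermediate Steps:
y = -32 (y = -16*2 = -32)
C(v, H) = 12 - H - v (C(v, H) = 6 - ((v + H) - 6) = 6 - ((H + v) - 6) = 6 - (-6 + H + v) = 6 + (6 - H - v) = 12 - H - v)
z(G, T) = 44 - G (z(G, T) = 12 - 1*(-32) - G = 12 + 32 - G = 44 - G)
(z(-70, -95) + 12859) - 27638 = ((44 - 1*(-70)) + 12859) - 27638 = ((44 + 70) + 12859) - 27638 = (114 + 12859) - 27638 = 12973 - 27638 = -14665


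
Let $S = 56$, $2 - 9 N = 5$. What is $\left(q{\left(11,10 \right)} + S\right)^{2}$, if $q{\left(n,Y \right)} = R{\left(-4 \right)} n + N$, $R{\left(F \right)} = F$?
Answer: $\frac{1225}{9} \approx 136.11$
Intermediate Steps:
$N = - \frac{1}{3}$ ($N = \frac{2}{9} - \frac{5}{9} = - \frac{1}{3} \approx -0.33333$)
$q{\left(n,Y \right)} = - \frac{1}{3} - 4 n$ ($q{\left(n,Y \right)} = - 4 n - \frac{1}{3} = - \frac{1}{3} - 4 n$)
$\left(q{\left(11,10 \right)} + S\right)^{2} = \left(\left(- \frac{1}{3} - 44\right) + 56\right)^{2} = \left(- \frac{133}{3} + 56\right)^{2} = \left(\frac{35}{3}\right)^{2} = \frac{1225}{9}$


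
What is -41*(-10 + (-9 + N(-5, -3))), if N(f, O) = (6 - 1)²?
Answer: -246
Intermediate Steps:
N(f, O) = 25 (N(f, O) = 5² = 25)
-41*(-10 + (-9 + N(-5, -3))) = -41*(-10 + (-9 + 25)) = -41*(-10 + 16) = -41*6 = -246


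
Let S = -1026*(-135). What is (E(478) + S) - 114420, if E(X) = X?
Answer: 24568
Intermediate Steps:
S = 138510
(E(478) + S) - 114420 = (478 + 138510) - 114420 = 138988 - 114420 = 24568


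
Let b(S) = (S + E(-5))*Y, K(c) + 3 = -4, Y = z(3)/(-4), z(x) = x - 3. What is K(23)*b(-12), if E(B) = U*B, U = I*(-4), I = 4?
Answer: 0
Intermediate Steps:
z(x) = -3 + x
Y = 0 (Y = (-3 + 3)/(-4) = 0*(-¼) = 0)
K(c) = -7 (K(c) = -3 - 4 = -7)
U = -16 (U = 4*(-4) = -16)
E(B) = -16*B
b(S) = 0 (b(S) = (S - 16*(-5))*0 = (S + 80)*0 = (80 + S)*0 = 0)
K(23)*b(-12) = -7*0 = 0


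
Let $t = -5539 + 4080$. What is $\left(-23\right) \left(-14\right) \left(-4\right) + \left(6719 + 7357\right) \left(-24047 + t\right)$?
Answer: $-359023744$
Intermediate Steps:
$t = -1459$
$\left(-23\right) \left(-14\right) \left(-4\right) + \left(6719 + 7357\right) \left(-24047 + t\right) = \left(-23\right) \left(-14\right) \left(-4\right) + \left(6719 + 7357\right) \left(-24047 - 1459\right) = 322 \left(-4\right) + 14076 \left(-25506\right) = -1288 - 359022456 = -359023744$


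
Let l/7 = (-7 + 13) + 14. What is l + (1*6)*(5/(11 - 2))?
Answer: 430/3 ≈ 143.33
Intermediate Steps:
l = 140 (l = 7*((-7 + 13) + 14) = 7*(6 + 14) = 7*20 = 140)
l + (1*6)*(5/(11 - 2)) = 140 + (1*6)*(5/(11 - 2)) = 140 + 6*(5/9) = 140 + 10/3 = 430/3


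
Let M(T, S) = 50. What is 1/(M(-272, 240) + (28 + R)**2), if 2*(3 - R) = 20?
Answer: 1/491 ≈ 0.0020367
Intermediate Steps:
R = -7 (R = 3 - 1/2*20 = 3 - 10 = -7)
1/(M(-272, 240) + (28 + R)**2) = 1/(50 + (28 - 7)**2) = 1/(50 + 21**2) = 1/(50 + 441) = 1/491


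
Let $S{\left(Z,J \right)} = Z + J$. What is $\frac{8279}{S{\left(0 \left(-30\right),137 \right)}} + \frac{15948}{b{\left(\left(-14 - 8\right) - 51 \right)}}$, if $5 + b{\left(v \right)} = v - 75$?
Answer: $- \frac{102021}{2329} \approx -43.805$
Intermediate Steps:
$b{\left(v \right)} = -80 + v$ ($b{\left(v \right)} = -5 + \left(v - 75\right) = -5 + \left(-75 + v\right) = -80 + v$)
$S{\left(Z,J \right)} = J + Z$
$\frac{8279}{S{\left(0 \left(-30\right),137 \right)}} + \frac{15948}{b{\left(\left(-14 - 8\right) - 51 \right)}} = \frac{8279}{137 + 0 \left(-30\right)} + \frac{15948}{-80 - 73} = \frac{8279}{137 + 0} + \frac{15948}{-80 - 73} = \frac{8279}{137} + \frac{15948}{-80 - 73} = 8279 \cdot \frac{1}{137} + \frac{15948}{-153} = \frac{8279}{137} + 15948 \left(- \frac{1}{153}\right) = \frac{8279}{137} - \frac{1772}{17} = - \frac{102021}{2329}$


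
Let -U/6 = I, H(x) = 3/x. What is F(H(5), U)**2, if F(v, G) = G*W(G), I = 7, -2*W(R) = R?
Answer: 777924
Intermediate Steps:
W(R) = -R/2
U = -42 (U = -6*7 = -42)
F(v, G) = -G**2/2 (F(v, G) = G*(-G/2) = -G**2/2)
F(H(5), U)**2 = (-1/2*(-42)**2)**2 = (-1/2*1764)**2 = (-882)**2 = 777924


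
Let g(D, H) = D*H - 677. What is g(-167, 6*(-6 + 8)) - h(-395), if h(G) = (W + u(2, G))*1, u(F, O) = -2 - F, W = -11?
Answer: -2666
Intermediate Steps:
g(D, H) = -677 + D*H
h(G) = -15 (h(G) = (-11 + (-2 - 1*2))*1 = (-11 + (-2 - 2))*1 = (-11 - 4)*1 = -15*1 = -15)
g(-167, 6*(-6 + 8)) - h(-395) = (-677 - 1002*(-6 + 8)) - 1*(-15) = (-677 - 1002*2) + 15 = (-677 - 167*12) + 15 = (-677 - 2004) + 15 = -2681 + 15 = -2666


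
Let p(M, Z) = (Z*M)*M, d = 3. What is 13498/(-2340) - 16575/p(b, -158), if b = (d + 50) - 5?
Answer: -135414401/23662080 ≈ -5.7228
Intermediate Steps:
b = 48 (b = (3 + 50) - 5 = 53 - 5 = 48)
p(M, Z) = Z*M**2 (p(M, Z) = (M*Z)*M = Z*M**2)
13498/(-2340) - 16575/p(b, -158) = 13498/(-2340) - 16575/((-158*48**2)) = 13498*(-1/2340) - 16575/((-158*2304)) = -6749/1170 - 16575/(-364032) = -6749/1170 - 16575*(-1/364032) = -6749/1170 + 5525/121344 = -135414401/23662080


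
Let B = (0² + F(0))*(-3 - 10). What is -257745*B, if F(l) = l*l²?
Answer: 0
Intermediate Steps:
F(l) = l³
B = 0 (B = (0² + 0³)*(-3 - 10) = (0 + 0)*(-13) = 0*(-13) = 0)
-257745*B = -257745*0 = 0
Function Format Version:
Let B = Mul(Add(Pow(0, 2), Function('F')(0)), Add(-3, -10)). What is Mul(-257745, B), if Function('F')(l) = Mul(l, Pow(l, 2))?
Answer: 0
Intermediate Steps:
Function('F')(l) = Pow(l, 3)
B = 0 (B = Mul(Add(Pow(0, 2), Pow(0, 3)), Add(-3, -10)) = Mul(Add(0, 0), -13) = Mul(0, -13) = 0)
Mul(-257745, B) = Mul(-257745, 0) = 0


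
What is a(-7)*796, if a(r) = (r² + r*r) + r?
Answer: 72436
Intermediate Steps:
a(r) = r + 2*r² (a(r) = (r² + r²) + r = 2*r² + r = r + 2*r²)
a(-7)*796 = -7*(1 + 2*(-7))*796 = -7*(1 - 14)*796 = -7*(-13)*796 = 91*796 = 72436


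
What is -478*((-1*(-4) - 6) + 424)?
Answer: -201716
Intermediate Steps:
-478*((-1*(-4) - 6) + 424) = -478*((4 - 6) + 424) = -478*(-2 + 424) = -478*422 = -201716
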